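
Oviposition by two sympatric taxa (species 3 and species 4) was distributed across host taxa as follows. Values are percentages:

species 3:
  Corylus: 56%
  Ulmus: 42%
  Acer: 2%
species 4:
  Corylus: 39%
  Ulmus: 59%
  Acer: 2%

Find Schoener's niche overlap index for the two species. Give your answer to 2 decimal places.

Convert percentages to proportions (divide by 100).
Σ|p₁ᵢ − p₂ᵢ| = 0.17 + 0.17 + 0.00 = 0.34
D = 1 − ½ × 0.34 = 1 − 0.170 = 0.8300

0.83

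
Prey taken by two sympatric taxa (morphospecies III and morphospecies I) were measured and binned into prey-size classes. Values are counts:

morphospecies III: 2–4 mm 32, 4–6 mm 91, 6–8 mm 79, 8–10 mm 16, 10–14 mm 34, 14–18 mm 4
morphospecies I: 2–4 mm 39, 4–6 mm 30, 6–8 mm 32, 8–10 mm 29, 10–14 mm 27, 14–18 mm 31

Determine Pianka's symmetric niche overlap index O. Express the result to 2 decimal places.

Proportions for morphospecies III (n=256): 32/256=0.1250, 91/256=0.3555, 79/256=0.3086, 16/256=0.0625, 34/256=0.1328, 4/256=0.0156
Proportions for morphospecies I (n=188): 39/188=0.2074, 30/188=0.1596, 32/188=0.1702, 29/188=0.1543, 27/188=0.1436, 31/188=0.1649
Σ p₁ᵢp₂ᵢ = 0.025925 + 0.056738 + 0.052524 + 0.009644 + 0.019070 + 0.002572 = 0.166473
Σp_1ᵢ² = 0.1250² + 0.3555² + 0.3086² + 0.0625² + 0.1328² + 0.0156² = 0.015625 + 0.126380 + 0.095234 + 0.003906 + 0.017636 + 0.000243 = 0.259024
Σp_2ᵢ² = 0.2074² + 0.1596² + 0.1702² + 0.1543² + 0.1436² + 0.1649² = 0.043015 + 0.025472 + 0.028968 + 0.023808 + 0.020621 + 0.027192 = 0.169076
O = 0.166473 / √(0.259024 × 0.169076) = 0.166473 / 0.2092719 = 0.7955

0.80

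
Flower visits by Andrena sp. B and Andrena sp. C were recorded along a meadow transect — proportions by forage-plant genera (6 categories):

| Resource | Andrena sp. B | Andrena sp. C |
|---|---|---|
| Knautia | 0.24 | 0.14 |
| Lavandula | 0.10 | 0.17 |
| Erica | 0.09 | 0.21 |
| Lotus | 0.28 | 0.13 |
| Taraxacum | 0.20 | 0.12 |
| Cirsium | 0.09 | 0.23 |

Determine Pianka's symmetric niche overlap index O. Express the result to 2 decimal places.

0.80

Σ p₁ᵢp₂ᵢ = 0.0336 + 0.0170 + 0.0189 + 0.0364 + 0.0240 + 0.0207 = 0.1506
Σp_1ᵢ² = 0.24² + 0.10² + 0.09² + 0.28² + 0.20² + 0.09² = 0.0576 + 0.0100 + 0.0081 + 0.0784 + 0.0400 + 0.0081 = 0.2022
Σp_2ᵢ² = 0.14² + 0.17² + 0.21² + 0.13² + 0.12² + 0.23² = 0.0196 + 0.0289 + 0.0441 + 0.0169 + 0.0144 + 0.0529 = 0.1768
O = 0.1506 / √(0.2022 × 0.1768) = 0.1506 / 0.18907 = 0.7965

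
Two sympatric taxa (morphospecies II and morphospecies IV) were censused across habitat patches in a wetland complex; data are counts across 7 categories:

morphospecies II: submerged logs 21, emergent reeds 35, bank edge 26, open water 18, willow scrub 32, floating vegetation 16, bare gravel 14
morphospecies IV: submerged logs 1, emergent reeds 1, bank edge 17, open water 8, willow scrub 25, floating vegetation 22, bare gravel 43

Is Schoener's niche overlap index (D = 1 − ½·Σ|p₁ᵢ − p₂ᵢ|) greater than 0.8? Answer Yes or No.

Proportions for morphospecies II (n=162): 21/162=0.1296, 35/162=0.2160, 26/162=0.1605, 18/162=0.1111, 32/162=0.1975, 16/162=0.0988, 14/162=0.0864
Proportions for morphospecies IV (n=117): 1/117=0.0085, 1/117=0.0085, 17/117=0.1453, 8/117=0.0684, 25/117=0.2137, 22/117=0.1880, 43/117=0.3675
Σ|p₁ᵢ − p₂ᵢ| = 0.1211 + 0.2075 + 0.0152 + 0.0427 + 0.0162 + 0.0892 + 0.2811 = 0.7730
D = 1 − ½ × 0.7730 = 1 − 0.38650 = 0.61350
D = 0.61350 < 0.8 → No.

No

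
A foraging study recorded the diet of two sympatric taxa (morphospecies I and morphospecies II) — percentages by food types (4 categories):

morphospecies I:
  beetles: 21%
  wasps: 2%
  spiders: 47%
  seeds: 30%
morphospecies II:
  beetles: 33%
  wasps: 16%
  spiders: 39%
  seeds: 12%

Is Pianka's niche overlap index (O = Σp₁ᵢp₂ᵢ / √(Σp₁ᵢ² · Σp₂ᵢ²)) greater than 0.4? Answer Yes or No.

Convert percentages to proportions (divide by 100).
Σ p₁ᵢp₂ᵢ = 0.0693 + 0.0032 + 0.1833 + 0.0360 = 0.2918
Σp_1ᵢ² = 0.21² + 0.02² + 0.47² + 0.30² = 0.0441 + 0.0004 + 0.2209 + 0.0900 = 0.3554
Σp_2ᵢ² = 0.33² + 0.16² + 0.39² + 0.12² = 0.1089 + 0.0256 + 0.1521 + 0.0144 = 0.3010
O = 0.2918 / √(0.3554 × 0.3010) = 0.2918 / 0.32707 = 0.8922
O = 0.8922 > 0.4 → Yes.

Yes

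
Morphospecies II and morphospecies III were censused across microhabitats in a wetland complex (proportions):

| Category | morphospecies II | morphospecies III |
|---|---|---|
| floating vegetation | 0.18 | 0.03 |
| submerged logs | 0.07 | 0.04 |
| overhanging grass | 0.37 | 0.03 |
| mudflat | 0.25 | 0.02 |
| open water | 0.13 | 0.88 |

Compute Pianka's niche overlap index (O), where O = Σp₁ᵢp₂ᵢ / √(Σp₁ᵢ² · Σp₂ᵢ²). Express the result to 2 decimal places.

0.31

Σ p₁ᵢp₂ᵢ = 0.0054 + 0.0028 + 0.0111 + 0.0050 + 0.1144 = 0.1387
Σp_1ᵢ² = 0.18² + 0.07² + 0.37² + 0.25² + 0.13² = 0.0324 + 0.0049 + 0.1369 + 0.0625 + 0.0169 = 0.2536
Σp_2ᵢ² = 0.03² + 0.04² + 0.03² + 0.02² + 0.88² = 0.0009 + 0.0016 + 0.0009 + 0.0004 + 0.7744 = 0.7782
O = 0.1387 / √(0.2536 × 0.7782) = 0.1387 / 0.44424 = 0.3122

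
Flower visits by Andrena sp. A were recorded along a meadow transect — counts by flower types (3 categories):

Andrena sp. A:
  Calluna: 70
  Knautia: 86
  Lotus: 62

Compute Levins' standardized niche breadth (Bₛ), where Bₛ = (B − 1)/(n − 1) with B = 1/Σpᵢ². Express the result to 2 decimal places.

0.97

Proportions for Andrena sp. A (n=218): 70/218=0.3211, 86/218=0.3945, 62/218=0.2844
Σpᵢ² = 0.3211² + 0.3945² + 0.2844² = 0.103105 + 0.155630 + 0.080883 = 0.339618
B = 1 / 0.339618 = 2.9445
Bₛ = (B − 1)/(n − 1) = (2.9445 − 1)/(3 − 1) = 1.9445/2 = 0.9723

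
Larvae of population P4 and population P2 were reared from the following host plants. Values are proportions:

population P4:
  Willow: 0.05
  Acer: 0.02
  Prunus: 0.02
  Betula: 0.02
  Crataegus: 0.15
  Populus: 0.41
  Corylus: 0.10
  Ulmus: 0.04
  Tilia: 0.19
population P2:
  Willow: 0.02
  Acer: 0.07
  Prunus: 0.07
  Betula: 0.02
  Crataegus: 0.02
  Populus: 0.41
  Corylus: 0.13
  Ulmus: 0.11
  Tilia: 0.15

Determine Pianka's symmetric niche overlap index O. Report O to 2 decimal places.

Σ p₁ᵢp₂ᵢ = 0.0010 + 0.0014 + 0.0014 + 0.0004 + 0.0030 + 0.1681 + 0.0130 + 0.0044 + 0.0285 = 0.2212
Σp_1ᵢ² = 0.05² + 0.02² + 0.02² + 0.02² + 0.15² + 0.41² + 0.10² + 0.04² + 0.19² = 0.0025 + 0.0004 + 0.0004 + 0.0004 + 0.0225 + 0.1681 + 0.0100 + 0.0016 + 0.0361 = 0.2420
Σp_2ᵢ² = 0.02² + 0.07² + 0.07² + 0.02² + 0.02² + 0.41² + 0.13² + 0.11² + 0.15² = 0.0004 + 0.0049 + 0.0049 + 0.0004 + 0.0004 + 0.1681 + 0.0169 + 0.0121 + 0.0225 = 0.2306
O = 0.2212 / √(0.2420 × 0.2306) = 0.2212 / 0.23623 = 0.9364

0.94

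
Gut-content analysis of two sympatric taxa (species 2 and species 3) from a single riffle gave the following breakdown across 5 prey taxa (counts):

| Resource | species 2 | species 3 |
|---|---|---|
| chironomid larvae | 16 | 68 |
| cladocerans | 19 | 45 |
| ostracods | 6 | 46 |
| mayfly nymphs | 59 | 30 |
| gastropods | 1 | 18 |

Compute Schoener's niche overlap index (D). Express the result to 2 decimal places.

0.56

Proportions for species 2 (n=101): 16/101=0.1584, 19/101=0.1881, 6/101=0.0594, 59/101=0.5842, 1/101=0.0099
Proportions for species 3 (n=207): 68/207=0.3285, 45/207=0.2174, 46/207=0.2222, 30/207=0.1449, 18/207=0.0870
Σ|p₁ᵢ − p₂ᵢ| = 0.1701 + 0.0293 + 0.1628 + 0.4393 + 0.0771 = 0.8786
D = 1 − ½ × 0.8786 = 1 − 0.43930 = 0.56070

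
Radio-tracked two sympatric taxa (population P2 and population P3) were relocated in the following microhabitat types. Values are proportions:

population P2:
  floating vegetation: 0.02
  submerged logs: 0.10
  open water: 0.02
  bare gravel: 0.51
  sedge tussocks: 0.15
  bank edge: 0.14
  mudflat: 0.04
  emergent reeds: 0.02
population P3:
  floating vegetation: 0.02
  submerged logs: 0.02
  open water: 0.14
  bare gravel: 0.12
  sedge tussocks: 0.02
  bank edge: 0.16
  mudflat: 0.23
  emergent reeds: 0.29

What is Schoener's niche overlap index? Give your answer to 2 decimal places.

0.40

Σ|p₁ᵢ − p₂ᵢ| = 0.00 + 0.08 + 0.12 + 0.39 + 0.13 + 0.02 + 0.19 + 0.27 = 1.20
D = 1 − ½ × 1.20 = 1 − 0.600 = 0.4000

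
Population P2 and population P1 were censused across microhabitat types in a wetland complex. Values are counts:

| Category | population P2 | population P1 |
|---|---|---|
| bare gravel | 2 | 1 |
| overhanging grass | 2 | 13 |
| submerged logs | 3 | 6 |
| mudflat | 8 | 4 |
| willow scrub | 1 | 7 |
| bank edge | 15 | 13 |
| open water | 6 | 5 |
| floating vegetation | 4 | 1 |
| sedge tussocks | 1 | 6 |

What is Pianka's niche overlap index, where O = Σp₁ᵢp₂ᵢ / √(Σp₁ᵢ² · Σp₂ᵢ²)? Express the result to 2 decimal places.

0.75

Proportions for population P2 (n=42): 2/42=0.0476, 2/42=0.0476, 3/42=0.0714, 8/42=0.1905, 1/42=0.0238, 15/42=0.3571, 6/42=0.1429, 4/42=0.0952, 1/42=0.0238
Proportions for population P1 (n=56): 1/56=0.0179, 13/56=0.2321, 6/56=0.1071, 4/56=0.0714, 7/56=0.1250, 13/56=0.2321, 5/56=0.0893, 1/56=0.0179, 6/56=0.1071
Σ p₁ᵢp₂ᵢ = 0.000852 + 0.011048 + 0.007647 + 0.013602 + 0.002975 + 0.082883 + 0.012761 + 0.001704 + 0.002549 = 0.136021
Σp_1ᵢ² = 0.0476² + 0.0476² + 0.0714² + 0.1905² + 0.0238² + 0.3571² + 0.1429² + 0.0952² + 0.0238² = 0.002266 + 0.002266 + 0.005098 + 0.036290 + 0.000566 + 0.127520 + 0.020420 + 0.009063 + 0.000566 = 0.204055
Σp_2ᵢ² = 0.0179² + 0.2321² + 0.1071² + 0.0714² + 0.1250² + 0.2321² + 0.0893² + 0.0179² + 0.1071² = 0.000320 + 0.053870 + 0.011470 + 0.005098 + 0.015625 + 0.053870 + 0.007974 + 0.000320 + 0.011470 = 0.160017
O = 0.136021 / √(0.204055 × 0.160017) = 0.136021 / 0.1806994 = 0.7527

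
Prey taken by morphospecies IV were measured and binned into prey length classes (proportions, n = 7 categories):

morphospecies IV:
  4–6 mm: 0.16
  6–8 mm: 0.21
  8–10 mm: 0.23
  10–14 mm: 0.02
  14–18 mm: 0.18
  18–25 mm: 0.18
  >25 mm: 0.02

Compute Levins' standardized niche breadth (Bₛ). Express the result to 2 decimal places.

Σpᵢ² = 0.16² + 0.21² + 0.23² + 0.02² + 0.18² + 0.18² + 0.02² = 0.0256 + 0.0441 + 0.0529 + 0.0004 + 0.0324 + 0.0324 + 0.0004 = 0.1882
B = 1 / 0.1882 = 5.3135
Bₛ = (B − 1)/(n − 1) = (5.3135 − 1)/(7 − 1) = 4.3135/6 = 0.7189

0.72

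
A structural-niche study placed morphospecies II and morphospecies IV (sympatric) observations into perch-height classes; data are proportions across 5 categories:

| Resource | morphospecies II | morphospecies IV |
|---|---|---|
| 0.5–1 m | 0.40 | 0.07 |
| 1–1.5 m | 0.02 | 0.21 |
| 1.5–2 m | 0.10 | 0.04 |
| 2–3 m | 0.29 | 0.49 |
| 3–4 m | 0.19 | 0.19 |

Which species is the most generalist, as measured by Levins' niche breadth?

morphospecies II

Σp_IIᵢ² = 0.40² + 0.02² + 0.10² + 0.29² + 0.19² = 0.1600 + 0.0004 + 0.0100 + 0.0841 + 0.0361 = 0.2906
B_II = 1 / 0.2906 = 3.4412
Σp_IVᵢ² = 0.07² + 0.21² + 0.04² + 0.49² + 0.19² = 0.0049 + 0.0441 + 0.0016 + 0.2401 + 0.0361 = 0.3268
B_IV = 1 / 0.3268 = 3.0600
Highest B → broadest niche (most generalist): morphospecies II (B = 3.44).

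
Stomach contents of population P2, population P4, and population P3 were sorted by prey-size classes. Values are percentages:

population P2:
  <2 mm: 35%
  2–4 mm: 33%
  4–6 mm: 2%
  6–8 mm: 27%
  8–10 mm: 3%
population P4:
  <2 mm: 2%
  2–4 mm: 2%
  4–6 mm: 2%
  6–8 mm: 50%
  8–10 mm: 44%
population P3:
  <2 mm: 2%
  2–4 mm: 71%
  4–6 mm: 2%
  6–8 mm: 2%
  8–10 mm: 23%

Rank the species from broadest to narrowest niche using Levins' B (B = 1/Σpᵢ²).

population P2 > population P4 > population P3

Convert percentages to proportions (divide by 100).
Σp_P2ᵢ² = 0.35² + 0.33² + 0.02² + 0.27² + 0.03² = 0.1225 + 0.1089 + 0.0004 + 0.0729 + 0.0009 = 0.3056
B_P2 = 1 / 0.3056 = 3.2723
Σp_P4ᵢ² = 0.02² + 0.02² + 0.02² + 0.50² + 0.44² = 0.0004 + 0.0004 + 0.0004 + 0.2500 + 0.1936 = 0.4448
B_P4 = 1 / 0.4448 = 2.2482
Σp_P3ᵢ² = 0.02² + 0.71² + 0.02² + 0.02² + 0.23² = 0.0004 + 0.5041 + 0.0004 + 0.0004 + 0.0529 = 0.5582
B_P3 = 1 / 0.5582 = 1.7915
Ranking by B (broadest → narrowest): population P2 (3.27) > population P4 (2.25) > population P3 (1.79)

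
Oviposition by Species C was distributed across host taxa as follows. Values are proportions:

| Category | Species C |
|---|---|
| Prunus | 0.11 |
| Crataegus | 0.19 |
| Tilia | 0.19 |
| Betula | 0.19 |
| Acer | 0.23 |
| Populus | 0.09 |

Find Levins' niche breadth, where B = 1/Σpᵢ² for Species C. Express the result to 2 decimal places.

5.51

Σpᵢ² = 0.11² + 0.19² + 0.19² + 0.19² + 0.23² + 0.09² = 0.0121 + 0.0361 + 0.0361 + 0.0361 + 0.0529 + 0.0081 = 0.1814
B = 1 / 0.1814 = 5.5127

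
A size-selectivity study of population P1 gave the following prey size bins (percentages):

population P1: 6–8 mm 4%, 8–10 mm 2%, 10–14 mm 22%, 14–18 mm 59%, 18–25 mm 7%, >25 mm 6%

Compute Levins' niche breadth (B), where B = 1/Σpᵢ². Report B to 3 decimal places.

2.457

Convert percentages to proportions (divide by 100).
Σpᵢ² = 0.04² + 0.02² + 0.22² + 0.59² + 0.07² + 0.06² = 0.0016 + 0.0004 + 0.0484 + 0.3481 + 0.0049 + 0.0036 = 0.4070
B = 1 / 0.4070 = 2.45700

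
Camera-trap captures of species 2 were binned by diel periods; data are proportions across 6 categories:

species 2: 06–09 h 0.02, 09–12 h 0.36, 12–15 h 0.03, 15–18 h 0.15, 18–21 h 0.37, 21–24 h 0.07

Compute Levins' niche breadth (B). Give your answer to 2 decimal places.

Σpᵢ² = 0.02² + 0.36² + 0.03² + 0.15² + 0.37² + 0.07² = 0.0004 + 0.1296 + 0.0009 + 0.0225 + 0.1369 + 0.0049 = 0.2952
B = 1 / 0.2952 = 3.3875

3.39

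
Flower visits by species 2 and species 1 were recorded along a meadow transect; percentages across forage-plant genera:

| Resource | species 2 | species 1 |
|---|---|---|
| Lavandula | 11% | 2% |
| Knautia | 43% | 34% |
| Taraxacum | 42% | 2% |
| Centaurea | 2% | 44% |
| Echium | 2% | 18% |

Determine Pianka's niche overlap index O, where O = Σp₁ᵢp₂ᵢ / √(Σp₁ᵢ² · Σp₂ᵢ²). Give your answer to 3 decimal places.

0.473

Convert percentages to proportions (divide by 100).
Σ p₁ᵢp₂ᵢ = 0.0022 + 0.1462 + 0.0084 + 0.0088 + 0.0036 = 0.1692
Σp_1ᵢ² = 0.11² + 0.43² + 0.42² + 0.02² + 0.02² = 0.0121 + 0.1849 + 0.1764 + 0.0004 + 0.0004 = 0.3742
Σp_2ᵢ² = 0.02² + 0.34² + 0.02² + 0.44² + 0.18² = 0.0004 + 0.1156 + 0.0004 + 0.1936 + 0.0324 = 0.3424
O = 0.1692 / √(0.3742 × 0.3424) = 0.1692 / 0.357947 = 0.47270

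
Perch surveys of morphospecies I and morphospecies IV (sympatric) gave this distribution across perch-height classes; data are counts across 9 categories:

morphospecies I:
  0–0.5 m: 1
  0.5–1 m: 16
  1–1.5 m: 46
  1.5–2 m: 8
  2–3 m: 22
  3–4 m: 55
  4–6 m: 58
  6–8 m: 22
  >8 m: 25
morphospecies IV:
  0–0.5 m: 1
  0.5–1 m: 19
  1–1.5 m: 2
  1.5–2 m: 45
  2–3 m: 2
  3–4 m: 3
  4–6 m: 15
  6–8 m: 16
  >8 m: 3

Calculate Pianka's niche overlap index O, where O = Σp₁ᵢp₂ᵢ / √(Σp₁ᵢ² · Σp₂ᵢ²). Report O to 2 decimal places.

Proportions for morphospecies I (n=253): 1/253=0.0040, 16/253=0.0632, 46/253=0.1818, 8/253=0.0316, 22/253=0.0870, 55/253=0.2174, 58/253=0.2292, 22/253=0.0870, 25/253=0.0988
Proportions for morphospecies IV (n=106): 1/106=0.0094, 19/106=0.1792, 2/106=0.0189, 45/106=0.4245, 2/106=0.0189, 3/106=0.0283, 15/106=0.1415, 16/106=0.1509, 3/106=0.0283
Σ p₁ᵢp₂ᵢ = 0.000038 + 0.011325 + 0.003436 + 0.013414 + 0.001644 + 0.006152 + 0.032432 + 0.013128 + 0.002796 = 0.084365
Σp_1ᵢ² = 0.0040² + 0.0632² + 0.1818² + 0.0316² + 0.0870² + 0.2174² + 0.2292² + 0.0870² + 0.0988² = 0.000016 + 0.003994 + 0.033051 + 0.000999 + 0.007569 + 0.047263 + 0.052533 + 0.007569 + 0.009761 = 0.162755
Σp_2ᵢ² = 0.0094² + 0.1792² + 0.0189² + 0.4245² + 0.0189² + 0.0283² + 0.1415² + 0.1509² + 0.0283² = 0.000088 + 0.032113 + 0.000357 + 0.180200 + 0.000357 + 0.000801 + 0.020022 + 0.022771 + 0.000801 = 0.257510
O = 0.084365 / √(0.162755 × 0.257510) = 0.084365 / 0.2047219 = 0.4121

0.41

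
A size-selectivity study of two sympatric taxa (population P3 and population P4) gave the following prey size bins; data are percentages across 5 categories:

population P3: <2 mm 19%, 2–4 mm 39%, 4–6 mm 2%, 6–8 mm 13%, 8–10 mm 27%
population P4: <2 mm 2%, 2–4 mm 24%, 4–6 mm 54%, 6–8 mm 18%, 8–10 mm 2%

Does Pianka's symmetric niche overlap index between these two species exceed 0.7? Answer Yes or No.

Convert percentages to proportions (divide by 100).
Σ p₁ᵢp₂ᵢ = 0.0038 + 0.0936 + 0.0108 + 0.0234 + 0.0054 = 0.1370
Σp_1ᵢ² = 0.19² + 0.39² + 0.02² + 0.13² + 0.27² = 0.0361 + 0.1521 + 0.0004 + 0.0169 + 0.0729 = 0.2784
Σp_2ᵢ² = 0.02² + 0.24² + 0.54² + 0.18² + 0.02² = 0.0004 + 0.0576 + 0.2916 + 0.0324 + 0.0004 = 0.3824
O = 0.1370 / √(0.2784 × 0.3824) = 0.1370 / 0.32628 = 0.4199
O = 0.4199 < 0.7 → No.

No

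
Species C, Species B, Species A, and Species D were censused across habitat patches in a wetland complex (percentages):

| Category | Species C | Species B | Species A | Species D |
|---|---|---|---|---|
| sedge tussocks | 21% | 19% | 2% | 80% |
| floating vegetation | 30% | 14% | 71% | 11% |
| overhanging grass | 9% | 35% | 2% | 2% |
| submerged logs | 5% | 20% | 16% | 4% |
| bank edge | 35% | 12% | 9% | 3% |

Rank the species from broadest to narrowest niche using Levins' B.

Species B > Species C > Species A > Species D

Convert percentages to proportions (divide by 100).
Σp_Cᵢ² = 0.21² + 0.30² + 0.09² + 0.05² + 0.35² = 0.0441 + 0.0900 + 0.0081 + 0.0025 + 0.1225 = 0.2672
B_C = 1 / 0.2672 = 3.7425
Σp_Bᵢ² = 0.19² + 0.14² + 0.35² + 0.20² + 0.12² = 0.0361 + 0.0196 + 0.1225 + 0.0400 + 0.0144 = 0.2326
B_B = 1 / 0.2326 = 4.2992
Σp_Aᵢ² = 0.02² + 0.71² + 0.02² + 0.16² + 0.09² = 0.0004 + 0.5041 + 0.0004 + 0.0256 + 0.0081 = 0.5386
B_A = 1 / 0.5386 = 1.8567
Σp_Dᵢ² = 0.80² + 0.11² + 0.02² + 0.04² + 0.03² = 0.6400 + 0.0121 + 0.0004 + 0.0016 + 0.0009 = 0.6550
B_D = 1 / 0.6550 = 1.5267
Ranking by B (broadest → narrowest): Species B (4.30) > Species C (3.74) > Species A (1.86) > Species D (1.53)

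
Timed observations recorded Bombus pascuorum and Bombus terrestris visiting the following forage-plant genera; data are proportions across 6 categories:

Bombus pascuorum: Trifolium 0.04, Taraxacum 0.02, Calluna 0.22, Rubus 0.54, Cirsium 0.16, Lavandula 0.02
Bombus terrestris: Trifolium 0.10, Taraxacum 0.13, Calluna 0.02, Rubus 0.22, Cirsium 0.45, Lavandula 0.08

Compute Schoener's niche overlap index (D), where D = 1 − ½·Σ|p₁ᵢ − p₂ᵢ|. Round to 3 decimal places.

0.480

Σ|p₁ᵢ − p₂ᵢ| = 0.06 + 0.11 + 0.20 + 0.32 + 0.29 + 0.06 = 1.04
D = 1 − ½ × 1.04 = 1 − 0.520 = 0.48000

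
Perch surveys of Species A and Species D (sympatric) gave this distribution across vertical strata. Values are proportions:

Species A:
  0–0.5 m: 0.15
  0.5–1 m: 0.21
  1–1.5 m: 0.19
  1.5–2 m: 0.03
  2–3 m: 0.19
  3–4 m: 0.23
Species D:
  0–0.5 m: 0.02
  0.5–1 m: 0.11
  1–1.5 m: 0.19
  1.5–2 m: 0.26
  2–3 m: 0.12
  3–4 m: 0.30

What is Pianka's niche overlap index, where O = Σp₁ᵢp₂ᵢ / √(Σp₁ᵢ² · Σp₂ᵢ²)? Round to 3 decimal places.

0.785

Σ p₁ᵢp₂ᵢ = 0.0030 + 0.0231 + 0.0361 + 0.0078 + 0.0228 + 0.0690 = 0.1618
Σp_1ᵢ² = 0.15² + 0.21² + 0.19² + 0.03² + 0.19² + 0.23² = 0.0225 + 0.0441 + 0.0361 + 0.0009 + 0.0361 + 0.0529 = 0.1926
Σp_2ᵢ² = 0.02² + 0.11² + 0.19² + 0.26² + 0.12² + 0.30² = 0.0004 + 0.0121 + 0.0361 + 0.0676 + 0.0144 + 0.0900 = 0.2206
O = 0.1618 / √(0.1926 × 0.2206) = 0.1618 / 0.206125 = 0.78496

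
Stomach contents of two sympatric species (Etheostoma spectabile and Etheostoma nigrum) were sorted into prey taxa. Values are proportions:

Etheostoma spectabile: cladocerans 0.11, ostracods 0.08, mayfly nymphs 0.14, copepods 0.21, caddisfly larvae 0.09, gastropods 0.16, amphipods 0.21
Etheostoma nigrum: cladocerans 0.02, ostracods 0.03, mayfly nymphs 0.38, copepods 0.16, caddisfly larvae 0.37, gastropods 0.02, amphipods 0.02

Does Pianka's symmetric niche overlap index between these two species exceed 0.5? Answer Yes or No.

Yes

Σ p₁ᵢp₂ᵢ = 0.0022 + 0.0024 + 0.0532 + 0.0336 + 0.0333 + 0.0032 + 0.0042 = 0.1321
Σp_1ᵢ² = 0.11² + 0.08² + 0.14² + 0.21² + 0.09² + 0.16² + 0.21² = 0.0121 + 0.0064 + 0.0196 + 0.0441 + 0.0081 + 0.0256 + 0.0441 = 0.1600
Σp_2ᵢ² = 0.02² + 0.03² + 0.38² + 0.16² + 0.37² + 0.02² + 0.02² = 0.0004 + 0.0009 + 0.1444 + 0.0256 + 0.1369 + 0.0004 + 0.0004 = 0.3090
O = 0.1321 / √(0.1600 × 0.3090) = 0.1321 / 0.22235 = 0.5941
O = 0.5941 > 0.5 → Yes.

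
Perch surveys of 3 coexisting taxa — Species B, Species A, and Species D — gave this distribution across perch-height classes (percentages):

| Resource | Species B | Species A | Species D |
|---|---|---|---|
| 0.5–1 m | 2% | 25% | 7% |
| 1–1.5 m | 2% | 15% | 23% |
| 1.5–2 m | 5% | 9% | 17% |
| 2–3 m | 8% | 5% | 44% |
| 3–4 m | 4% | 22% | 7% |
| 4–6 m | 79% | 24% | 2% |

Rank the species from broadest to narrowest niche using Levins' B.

Convert percentages to proportions (divide by 100).
Σp_Bᵢ² = 0.02² + 0.02² + 0.05² + 0.08² + 0.04² + 0.79² = 0.0004 + 0.0004 + 0.0025 + 0.0064 + 0.0016 + 0.6241 = 0.6354
B_B = 1 / 0.6354 = 1.5738
Σp_Aᵢ² = 0.25² + 0.15² + 0.09² + 0.05² + 0.22² + 0.24² = 0.0625 + 0.0225 + 0.0081 + 0.0025 + 0.0484 + 0.0576 = 0.2016
B_A = 1 / 0.2016 = 4.9603
Σp_Dᵢ² = 0.07² + 0.23² + 0.17² + 0.44² + 0.07² + 0.02² = 0.0049 + 0.0529 + 0.0289 + 0.1936 + 0.0049 + 0.0004 = 0.2856
B_D = 1 / 0.2856 = 3.5014
Ranking by B (broadest → narrowest): Species A (4.96) > Species D (3.50) > Species B (1.57)

Species A > Species D > Species B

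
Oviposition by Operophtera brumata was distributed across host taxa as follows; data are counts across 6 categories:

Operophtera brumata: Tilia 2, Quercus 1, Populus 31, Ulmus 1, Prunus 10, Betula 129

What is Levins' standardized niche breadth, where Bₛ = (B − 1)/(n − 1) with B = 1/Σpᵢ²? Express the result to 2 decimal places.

Proportions for Operophtera brumata (n=174): 2/174=0.0115, 1/174=0.0057, 31/174=0.1782, 1/174=0.0057, 10/174=0.0575, 129/174=0.7414
Σpᵢ² = 0.0115² + 0.0057² + 0.1782² + 0.0057² + 0.0575² + 0.7414² = 0.000132 + 0.000032 + 0.031755 + 0.000032 + 0.003306 + 0.549674 = 0.584931
B = 1 / 0.584931 = 1.7096
Bₛ = (B − 1)/(n − 1) = (1.7096 − 1)/(6 − 1) = 0.7096/5 = 0.1419

0.14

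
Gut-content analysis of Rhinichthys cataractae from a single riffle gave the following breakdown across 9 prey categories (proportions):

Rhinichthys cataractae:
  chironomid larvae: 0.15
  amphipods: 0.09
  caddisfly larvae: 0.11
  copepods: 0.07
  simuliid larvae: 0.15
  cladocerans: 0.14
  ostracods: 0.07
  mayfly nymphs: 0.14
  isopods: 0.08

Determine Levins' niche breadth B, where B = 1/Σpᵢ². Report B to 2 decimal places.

8.29

Σpᵢ² = 0.15² + 0.09² + 0.11² + 0.07² + 0.15² + 0.14² + 0.07² + 0.14² + 0.08² = 0.0225 + 0.0081 + 0.0121 + 0.0049 + 0.0225 + 0.0196 + 0.0049 + 0.0196 + 0.0064 = 0.1206
B = 1 / 0.1206 = 8.2919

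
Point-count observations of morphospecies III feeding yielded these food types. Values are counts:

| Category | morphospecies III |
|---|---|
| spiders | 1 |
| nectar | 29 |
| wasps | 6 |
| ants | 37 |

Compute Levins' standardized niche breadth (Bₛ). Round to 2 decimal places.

Proportions for morphospecies III (n=73): 1/73=0.0137, 29/73=0.3973, 6/73=0.0822, 37/73=0.5068
Σpᵢ² = 0.0137² + 0.3973² + 0.0822² + 0.5068² = 0.000188 + 0.157847 + 0.006757 + 0.256846 = 0.421638
B = 1 / 0.421638 = 2.3717
Bₛ = (B − 1)/(n − 1) = (2.3717 − 1)/(4 − 1) = 1.3717/3 = 0.4572

0.46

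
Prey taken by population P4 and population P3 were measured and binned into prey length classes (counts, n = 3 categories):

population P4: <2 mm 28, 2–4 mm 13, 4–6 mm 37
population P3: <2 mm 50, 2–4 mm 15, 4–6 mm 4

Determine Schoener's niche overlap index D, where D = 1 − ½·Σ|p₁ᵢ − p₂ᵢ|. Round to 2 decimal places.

Proportions for population P4 (n=78): 28/78=0.3590, 13/78=0.1667, 37/78=0.4744
Proportions for population P3 (n=69): 50/69=0.7246, 15/69=0.2174, 4/69=0.0580
Σ|p₁ᵢ − p₂ᵢ| = 0.3656 + 0.0507 + 0.4164 = 0.8327
D = 1 − ½ × 0.8327 = 1 − 0.41635 = 0.58365

0.58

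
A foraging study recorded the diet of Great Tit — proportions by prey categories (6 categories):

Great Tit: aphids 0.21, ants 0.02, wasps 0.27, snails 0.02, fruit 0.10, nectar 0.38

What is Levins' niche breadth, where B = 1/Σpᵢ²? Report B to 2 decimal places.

3.67

Σpᵢ² = 0.21² + 0.02² + 0.27² + 0.02² + 0.10² + 0.38² = 0.0441 + 0.0004 + 0.0729 + 0.0004 + 0.0100 + 0.1444 = 0.2722
B = 1 / 0.2722 = 3.6738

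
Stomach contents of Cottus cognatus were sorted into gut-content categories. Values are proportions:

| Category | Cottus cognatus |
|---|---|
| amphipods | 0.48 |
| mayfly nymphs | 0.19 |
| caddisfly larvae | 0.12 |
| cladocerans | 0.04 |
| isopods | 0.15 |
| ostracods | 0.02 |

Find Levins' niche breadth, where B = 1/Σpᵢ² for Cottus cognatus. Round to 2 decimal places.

Σpᵢ² = 0.48² + 0.19² + 0.12² + 0.04² + 0.15² + 0.02² = 0.2304 + 0.0361 + 0.0144 + 0.0016 + 0.0225 + 0.0004 = 0.3054
B = 1 / 0.3054 = 3.2744

3.27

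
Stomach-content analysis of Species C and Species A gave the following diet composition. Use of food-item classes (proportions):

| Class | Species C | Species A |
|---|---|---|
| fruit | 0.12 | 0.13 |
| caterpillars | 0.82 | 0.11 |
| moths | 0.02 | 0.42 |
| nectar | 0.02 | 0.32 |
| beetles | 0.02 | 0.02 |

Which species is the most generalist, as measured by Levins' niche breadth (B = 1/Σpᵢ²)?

Species A

Σp_Cᵢ² = 0.12² + 0.82² + 0.02² + 0.02² + 0.02² = 0.0144 + 0.6724 + 0.0004 + 0.0004 + 0.0004 = 0.6880
B_C = 1 / 0.6880 = 1.4535
Σp_Aᵢ² = 0.13² + 0.11² + 0.42² + 0.32² + 0.02² = 0.0169 + 0.0121 + 0.1764 + 0.1024 + 0.0004 = 0.3082
B_A = 1 / 0.3082 = 3.2446
Highest B → broadest niche (most generalist): Species A (B = 3.24).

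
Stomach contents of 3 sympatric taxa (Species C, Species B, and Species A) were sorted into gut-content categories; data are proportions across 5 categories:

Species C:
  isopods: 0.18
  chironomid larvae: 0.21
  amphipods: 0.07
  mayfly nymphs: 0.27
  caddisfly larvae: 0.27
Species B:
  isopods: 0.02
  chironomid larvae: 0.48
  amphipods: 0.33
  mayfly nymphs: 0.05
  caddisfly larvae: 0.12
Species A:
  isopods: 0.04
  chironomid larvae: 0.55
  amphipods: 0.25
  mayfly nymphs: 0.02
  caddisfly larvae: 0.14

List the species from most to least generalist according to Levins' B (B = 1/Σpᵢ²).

Σp_Cᵢ² = 0.18² + 0.21² + 0.07² + 0.27² + 0.27² = 0.0324 + 0.0441 + 0.0049 + 0.0729 + 0.0729 = 0.2272
B_C = 1 / 0.2272 = 4.4014
Σp_Bᵢ² = 0.02² + 0.48² + 0.33² + 0.05² + 0.12² = 0.0004 + 0.2304 + 0.1089 + 0.0025 + 0.0144 = 0.3566
B_B = 1 / 0.3566 = 2.8043
Σp_Aᵢ² = 0.04² + 0.55² + 0.25² + 0.02² + 0.14² = 0.0016 + 0.3025 + 0.0625 + 0.0004 + 0.0196 = 0.3866
B_A = 1 / 0.3866 = 2.5867
Ranking by B (broadest → narrowest): Species C (4.40) > Species B (2.80) > Species A (2.59)

Species C > Species B > Species A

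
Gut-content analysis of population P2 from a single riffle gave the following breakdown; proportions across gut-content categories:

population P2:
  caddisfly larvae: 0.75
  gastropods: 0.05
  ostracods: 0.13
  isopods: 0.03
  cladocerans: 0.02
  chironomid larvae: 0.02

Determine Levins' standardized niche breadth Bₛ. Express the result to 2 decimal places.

0.14

Σpᵢ² = 0.75² + 0.05² + 0.13² + 0.03² + 0.02² + 0.02² = 0.5625 + 0.0025 + 0.0169 + 0.0009 + 0.0004 + 0.0004 = 0.5836
B = 1 / 0.5836 = 1.7135
Bₛ = (B − 1)/(n − 1) = (1.7135 − 1)/(6 − 1) = 0.7135/5 = 0.1427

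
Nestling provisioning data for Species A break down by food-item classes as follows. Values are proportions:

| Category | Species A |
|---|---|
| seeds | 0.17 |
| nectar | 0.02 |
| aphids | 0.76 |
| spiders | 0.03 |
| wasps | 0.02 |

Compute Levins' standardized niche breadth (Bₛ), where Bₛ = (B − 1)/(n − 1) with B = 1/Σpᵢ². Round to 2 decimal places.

0.16

Σpᵢ² = 0.17² + 0.02² + 0.76² + 0.03² + 0.02² = 0.0289 + 0.0004 + 0.5776 + 0.0009 + 0.0004 = 0.6082
B = 1 / 0.6082 = 1.6442
Bₛ = (B − 1)/(n − 1) = (1.6442 − 1)/(5 − 1) = 0.6442/4 = 0.1611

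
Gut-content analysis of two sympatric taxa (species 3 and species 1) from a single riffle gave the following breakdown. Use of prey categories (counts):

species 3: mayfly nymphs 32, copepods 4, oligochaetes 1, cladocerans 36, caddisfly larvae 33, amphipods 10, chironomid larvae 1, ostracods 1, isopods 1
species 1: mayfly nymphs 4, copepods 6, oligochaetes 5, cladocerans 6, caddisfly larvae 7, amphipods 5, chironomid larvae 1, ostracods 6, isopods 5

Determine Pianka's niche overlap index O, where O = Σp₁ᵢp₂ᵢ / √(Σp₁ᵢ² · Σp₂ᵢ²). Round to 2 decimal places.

0.71

Proportions for species 3 (n=119): 32/119=0.2689, 4/119=0.0336, 1/119=0.0084, 36/119=0.3025, 33/119=0.2773, 10/119=0.0840, 1/119=0.0084, 1/119=0.0084, 1/119=0.0084
Proportions for species 1 (n=45): 4/45=0.0889, 6/45=0.1333, 5/45=0.1111, 6/45=0.1333, 7/45=0.1556, 5/45=0.1111, 1/45=0.0222, 6/45=0.1333, 5/45=0.1111
Σ p₁ᵢp₂ᵢ = 0.023905 + 0.004479 + 0.000933 + 0.040323 + 0.043148 + 0.009332 + 0.000186 + 0.001120 + 0.000933 = 0.124359
Σp_1ᵢ² = 0.2689² + 0.0336² + 0.0084² + 0.3025² + 0.2773² + 0.0840² + 0.0084² + 0.0084² + 0.0084² = 0.072307 + 0.001129 + 0.000071 + 0.091506 + 0.076895 + 0.007056 + 0.000071 + 0.000071 + 0.000071 = 0.249177
Σp_2ᵢ² = 0.0889² + 0.1333² + 0.1111² + 0.1333² + 0.1556² + 0.1111² + 0.0222² + 0.1333² + 0.1111² = 0.007903 + 0.017769 + 0.012343 + 0.017769 + 0.024211 + 0.012343 + 0.000493 + 0.017769 + 0.012343 = 0.122943
O = 0.124359 / √(0.249177 × 0.122943) = 0.124359 / 0.1750273 = 0.7105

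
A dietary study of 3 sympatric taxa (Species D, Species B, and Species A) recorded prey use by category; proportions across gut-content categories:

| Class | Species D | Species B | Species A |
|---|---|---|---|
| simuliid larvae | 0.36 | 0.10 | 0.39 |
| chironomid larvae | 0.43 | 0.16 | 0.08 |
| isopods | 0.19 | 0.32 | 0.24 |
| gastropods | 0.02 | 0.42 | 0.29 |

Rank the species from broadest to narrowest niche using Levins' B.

Species A > Species B > Species D

Σp_Dᵢ² = 0.36² + 0.43² + 0.19² + 0.02² = 0.1296 + 0.1849 + 0.0361 + 0.0004 = 0.3510
B_D = 1 / 0.3510 = 2.8490
Σp_Bᵢ² = 0.10² + 0.16² + 0.32² + 0.42² = 0.0100 + 0.0256 + 0.1024 + 0.1764 = 0.3144
B_B = 1 / 0.3144 = 3.1807
Σp_Aᵢ² = 0.39² + 0.08² + 0.24² + 0.29² = 0.1521 + 0.0064 + 0.0576 + 0.0841 = 0.3002
B_A = 1 / 0.3002 = 3.3311
Ranking by B (broadest → narrowest): Species A (3.33) > Species B (3.18) > Species D (2.85)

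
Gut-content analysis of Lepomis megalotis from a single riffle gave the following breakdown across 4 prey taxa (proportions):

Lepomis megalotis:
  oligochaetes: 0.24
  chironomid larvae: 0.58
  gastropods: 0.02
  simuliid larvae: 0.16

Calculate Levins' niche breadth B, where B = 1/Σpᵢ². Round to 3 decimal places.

Σpᵢ² = 0.24² + 0.58² + 0.02² + 0.16² = 0.0576 + 0.3364 + 0.0004 + 0.0256 = 0.4200
B = 1 / 0.4200 = 2.38095

2.381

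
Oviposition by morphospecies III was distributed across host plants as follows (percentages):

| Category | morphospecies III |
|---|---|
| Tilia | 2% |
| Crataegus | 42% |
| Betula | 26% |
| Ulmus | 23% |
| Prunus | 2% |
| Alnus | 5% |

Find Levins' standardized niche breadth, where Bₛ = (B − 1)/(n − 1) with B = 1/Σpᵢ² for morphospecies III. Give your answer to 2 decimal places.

Convert percentages to proportions (divide by 100).
Σpᵢ² = 0.02² + 0.42² + 0.26² + 0.23² + 0.02² + 0.05² = 0.0004 + 0.1764 + 0.0676 + 0.0529 + 0.0004 + 0.0025 = 0.3002
B = 1 / 0.3002 = 3.3311
Bₛ = (B − 1)/(n − 1) = (3.3311 − 1)/(6 − 1) = 2.3311/5 = 0.4662

0.47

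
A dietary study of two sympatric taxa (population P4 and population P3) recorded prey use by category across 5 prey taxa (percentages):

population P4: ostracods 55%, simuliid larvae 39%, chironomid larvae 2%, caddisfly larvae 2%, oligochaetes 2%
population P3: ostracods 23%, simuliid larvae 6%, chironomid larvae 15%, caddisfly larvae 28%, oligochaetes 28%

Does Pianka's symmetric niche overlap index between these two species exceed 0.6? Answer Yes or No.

No

Convert percentages to proportions (divide by 100).
Σ p₁ᵢp₂ᵢ = 0.1265 + 0.0234 + 0.0030 + 0.0056 + 0.0056 = 0.1641
Σp_1ᵢ² = 0.55² + 0.39² + 0.02² + 0.02² + 0.02² = 0.3025 + 0.1521 + 0.0004 + 0.0004 + 0.0004 = 0.4558
Σp_2ᵢ² = 0.23² + 0.06² + 0.15² + 0.28² + 0.28² = 0.0529 + 0.0036 + 0.0225 + 0.0784 + 0.0784 = 0.2358
O = 0.1641 / √(0.4558 × 0.2358) = 0.1641 / 0.32784 = 0.5005
O = 0.5005 < 0.6 → No.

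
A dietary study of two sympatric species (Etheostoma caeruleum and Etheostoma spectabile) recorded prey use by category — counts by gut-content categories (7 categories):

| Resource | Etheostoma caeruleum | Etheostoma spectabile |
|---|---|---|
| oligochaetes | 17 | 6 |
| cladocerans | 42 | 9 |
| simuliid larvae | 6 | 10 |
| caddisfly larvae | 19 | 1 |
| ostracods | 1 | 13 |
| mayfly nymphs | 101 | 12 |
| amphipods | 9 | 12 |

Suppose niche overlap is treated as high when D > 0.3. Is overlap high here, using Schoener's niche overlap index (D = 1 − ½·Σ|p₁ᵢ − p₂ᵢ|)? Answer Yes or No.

Yes

Proportions for Etheostoma caeruleum (n=195): 17/195=0.0872, 42/195=0.2154, 6/195=0.0308, 19/195=0.0974, 1/195=0.0051, 101/195=0.5179, 9/195=0.0462
Proportions for Etheostoma spectabile (n=63): 6/63=0.0952, 9/63=0.1429, 10/63=0.1587, 1/63=0.0159, 13/63=0.2063, 12/63=0.1905, 12/63=0.1905
Σ|p₁ᵢ − p₂ᵢ| = 0.0080 + 0.0725 + 0.1279 + 0.0815 + 0.2012 + 0.3274 + 0.1443 = 0.9628
D = 1 − ½ × 0.9628 = 1 − 0.48140 = 0.51860
D = 0.51860 > 0.3 → Yes.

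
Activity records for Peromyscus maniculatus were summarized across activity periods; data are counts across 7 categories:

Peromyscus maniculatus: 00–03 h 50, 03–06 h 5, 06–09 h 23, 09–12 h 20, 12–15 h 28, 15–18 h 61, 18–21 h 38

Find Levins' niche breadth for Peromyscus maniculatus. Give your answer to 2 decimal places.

5.38

Proportions for Peromyscus maniculatus (n=225): 50/225=0.2222, 5/225=0.0222, 23/225=0.1022, 20/225=0.0889, 28/225=0.1244, 61/225=0.2711, 38/225=0.1689
Σpᵢ² = 0.2222² + 0.0222² + 0.1022² + 0.0889² + 0.1244² + 0.2711² + 0.1689² = 0.049373 + 0.000493 + 0.010445 + 0.007903 + 0.015475 + 0.073495 + 0.028527 = 0.185711
B = 1 / 0.185711 = 5.3847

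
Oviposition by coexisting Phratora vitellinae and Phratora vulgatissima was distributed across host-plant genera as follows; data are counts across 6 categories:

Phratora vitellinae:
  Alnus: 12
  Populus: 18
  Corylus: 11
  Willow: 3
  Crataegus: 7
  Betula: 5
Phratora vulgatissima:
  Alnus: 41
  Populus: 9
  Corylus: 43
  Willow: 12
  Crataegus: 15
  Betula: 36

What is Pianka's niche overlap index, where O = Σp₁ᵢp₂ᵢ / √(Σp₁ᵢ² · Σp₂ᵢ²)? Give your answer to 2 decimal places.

0.77

Proportions for Phratora vitellinae (n=56): 12/56=0.2143, 18/56=0.3214, 11/56=0.1964, 3/56=0.0536, 7/56=0.1250, 5/56=0.0893
Proportions for Phratora vulgatissima (n=156): 41/156=0.2628, 9/156=0.0577, 43/156=0.2756, 12/156=0.0769, 15/156=0.0962, 36/156=0.2308
Σ p₁ᵢp₂ᵢ = 0.056318 + 0.018545 + 0.054128 + 0.004122 + 0.012025 + 0.020610 = 0.165748
Σp_1ᵢ² = 0.2143² + 0.3214² + 0.1964² + 0.0536² + 0.1250² + 0.0893² = 0.045924 + 0.103298 + 0.038573 + 0.002873 + 0.015625 + 0.007974 = 0.214267
Σp_2ᵢ² = 0.2628² + 0.0577² + 0.2756² + 0.0769² + 0.0962² + 0.2308² = 0.069064 + 0.003329 + 0.075955 + 0.005914 + 0.009254 + 0.053269 = 0.216785
O = 0.165748 / √(0.214267 × 0.216785) = 0.165748 / 0.2155223 = 0.7691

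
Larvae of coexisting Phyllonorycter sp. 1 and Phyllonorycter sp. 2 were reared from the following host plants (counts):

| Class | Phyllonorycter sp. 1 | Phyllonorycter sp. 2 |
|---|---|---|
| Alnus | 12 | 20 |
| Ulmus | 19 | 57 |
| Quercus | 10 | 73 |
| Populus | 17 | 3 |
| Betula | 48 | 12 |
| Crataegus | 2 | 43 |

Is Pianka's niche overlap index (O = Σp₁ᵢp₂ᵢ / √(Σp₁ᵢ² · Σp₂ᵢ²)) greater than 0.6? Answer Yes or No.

Proportions for Phyllonorycter sp. 1 (n=108): 12/108=0.1111, 19/108=0.1759, 10/108=0.0926, 17/108=0.1574, 48/108=0.4444, 2/108=0.0185
Proportions for Phyllonorycter sp. 2 (n=208): 20/208=0.0962, 57/208=0.2740, 73/208=0.3510, 3/208=0.0144, 12/208=0.0577, 43/208=0.2067
Σ p₁ᵢp₂ᵢ = 0.010688 + 0.048197 + 0.032503 + 0.002267 + 0.025642 + 0.003824 = 0.123121
Σp_1ᵢ² = 0.1111² + 0.1759² + 0.0926² + 0.1574² + 0.4444² + 0.0185² = 0.012343 + 0.030941 + 0.008575 + 0.024775 + 0.197491 + 0.000342 = 0.274467
Σp_2ᵢ² = 0.0962² + 0.2740² + 0.3510² + 0.0144² + 0.0577² + 0.2067² = 0.009254 + 0.075076 + 0.123201 + 0.000207 + 0.003329 + 0.042725 = 0.253792
O = 0.123121 / √(0.274467 × 0.253792) = 0.123121 / 0.2639271 = 0.4665
O = 0.4665 < 0.6 → No.

No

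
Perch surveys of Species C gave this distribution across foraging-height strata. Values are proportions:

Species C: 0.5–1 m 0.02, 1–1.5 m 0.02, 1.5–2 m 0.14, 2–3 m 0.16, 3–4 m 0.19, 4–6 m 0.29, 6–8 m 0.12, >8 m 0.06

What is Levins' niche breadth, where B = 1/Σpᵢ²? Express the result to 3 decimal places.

5.429

Σpᵢ² = 0.02² + 0.02² + 0.14² + 0.16² + 0.19² + 0.29² + 0.12² + 0.06² = 0.0004 + 0.0004 + 0.0196 + 0.0256 + 0.0361 + 0.0841 + 0.0144 + 0.0036 = 0.1842
B = 1 / 0.1842 = 5.42888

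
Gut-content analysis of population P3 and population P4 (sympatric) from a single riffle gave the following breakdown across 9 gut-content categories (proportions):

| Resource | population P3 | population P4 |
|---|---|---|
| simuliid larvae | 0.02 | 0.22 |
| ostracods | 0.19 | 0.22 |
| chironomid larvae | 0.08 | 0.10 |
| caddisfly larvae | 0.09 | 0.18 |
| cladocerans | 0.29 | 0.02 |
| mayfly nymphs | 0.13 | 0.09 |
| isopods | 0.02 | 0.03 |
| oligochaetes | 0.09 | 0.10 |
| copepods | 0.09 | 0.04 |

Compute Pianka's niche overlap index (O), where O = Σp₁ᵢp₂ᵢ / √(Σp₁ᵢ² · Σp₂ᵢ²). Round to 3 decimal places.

Σ p₁ᵢp₂ᵢ = 0.0044 + 0.0418 + 0.0080 + 0.0162 + 0.0058 + 0.0117 + 0.0006 + 0.0090 + 0.0036 = 0.1011
Σp_1ᵢ² = 0.02² + 0.19² + 0.08² + 0.09² + 0.29² + 0.13² + 0.02² + 0.09² + 0.09² = 0.0004 + 0.0361 + 0.0064 + 0.0081 + 0.0841 + 0.0169 + 0.0004 + 0.0081 + 0.0081 = 0.1686
Σp_2ᵢ² = 0.22² + 0.22² + 0.10² + 0.18² + 0.02² + 0.09² + 0.03² + 0.10² + 0.04² = 0.0484 + 0.0484 + 0.0100 + 0.0324 + 0.0004 + 0.0081 + 0.0009 + 0.0100 + 0.0016 = 0.1602
O = 0.1011 / √(0.1686 × 0.1602) = 0.1011 / 0.164346 = 0.61517

0.615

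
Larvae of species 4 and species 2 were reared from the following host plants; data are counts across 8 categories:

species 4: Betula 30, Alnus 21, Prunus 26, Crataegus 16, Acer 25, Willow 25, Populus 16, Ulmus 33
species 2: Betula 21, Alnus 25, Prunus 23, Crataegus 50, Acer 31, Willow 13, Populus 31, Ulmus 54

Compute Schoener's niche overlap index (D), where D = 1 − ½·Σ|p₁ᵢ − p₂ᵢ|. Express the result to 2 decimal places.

0.79

Proportions for species 4 (n=192): 30/192=0.1563, 21/192=0.1094, 26/192=0.1354, 16/192=0.0833, 25/192=0.1302, 25/192=0.1302, 16/192=0.0833, 33/192=0.1719
Proportions for species 2 (n=248): 21/248=0.0847, 25/248=0.1008, 23/248=0.0927, 50/248=0.2016, 31/248=0.1250, 13/248=0.0524, 31/248=0.1250, 54/248=0.2177
Σ|p₁ᵢ − p₂ᵢ| = 0.0716 + 0.0086 + 0.0427 + 0.1183 + 0.0052 + 0.0778 + 0.0417 + 0.0458 = 0.4117
D = 1 − ½ × 0.4117 = 1 − 0.20585 = 0.79415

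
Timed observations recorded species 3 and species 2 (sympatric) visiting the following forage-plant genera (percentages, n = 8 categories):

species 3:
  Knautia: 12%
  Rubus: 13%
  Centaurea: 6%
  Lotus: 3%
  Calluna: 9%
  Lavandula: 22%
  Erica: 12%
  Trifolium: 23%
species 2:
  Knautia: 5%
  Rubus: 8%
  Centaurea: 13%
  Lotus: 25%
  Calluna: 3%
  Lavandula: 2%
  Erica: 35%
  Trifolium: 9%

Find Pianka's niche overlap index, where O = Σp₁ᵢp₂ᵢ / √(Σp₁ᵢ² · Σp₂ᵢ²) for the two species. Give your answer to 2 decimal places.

0.54

Convert percentages to proportions (divide by 100).
Σ p₁ᵢp₂ᵢ = 0.0060 + 0.0104 + 0.0078 + 0.0075 + 0.0027 + 0.0044 + 0.0420 + 0.0207 = 0.1015
Σp_1ᵢ² = 0.12² + 0.13² + 0.06² + 0.03² + 0.09² + 0.22² + 0.12² + 0.23² = 0.0144 + 0.0169 + 0.0036 + 0.0009 + 0.0081 + 0.0484 + 0.0144 + 0.0529 = 0.1596
Σp_2ᵢ² = 0.05² + 0.08² + 0.13² + 0.25² + 0.03² + 0.02² + 0.35² + 0.09² = 0.0025 + 0.0064 + 0.0169 + 0.0625 + 0.0009 + 0.0004 + 0.1225 + 0.0081 = 0.2202
O = 0.1015 / √(0.1596 × 0.2202) = 0.1015 / 0.18747 = 0.5414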